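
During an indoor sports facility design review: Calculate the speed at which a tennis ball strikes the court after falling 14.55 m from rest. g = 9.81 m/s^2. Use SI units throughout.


v = sqrt(2 * g * h)
v = sqrt(2 * 9.81 * 14.55)
v = sqrt(285.471) = 16.8959 m/s

16.8959 m/s


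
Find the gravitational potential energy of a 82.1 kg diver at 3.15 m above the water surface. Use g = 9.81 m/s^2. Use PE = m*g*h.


PE = m * g * h
PE = 82.1 * 9.81 * 3.15
PE = 805.401 * 3.15 = 2537.0131 J

2537.0131 J


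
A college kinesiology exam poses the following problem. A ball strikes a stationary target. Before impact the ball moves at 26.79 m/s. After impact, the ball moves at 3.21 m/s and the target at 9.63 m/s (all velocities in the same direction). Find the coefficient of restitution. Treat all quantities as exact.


e = (v2_after - v1_after) / (v1_before - v2_before)
Numerator = 9.63 - 3.21 = 6.42
Denominator = 26.79 - 0 = 26.79
e = 6.42 / 26.79 = 0.2396

0.2396


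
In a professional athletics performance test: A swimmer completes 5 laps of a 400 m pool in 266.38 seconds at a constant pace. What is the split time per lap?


Split time = total_time / n_laps = 266.38 / 5
Split time = 53.276 s per lap

53.276 s


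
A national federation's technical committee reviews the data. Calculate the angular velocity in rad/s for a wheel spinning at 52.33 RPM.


omega = RPM * 2 * pi / 60
omega = 52.33 * 2 * 3.14159 / 60
omega = 328.7991 / 60 = 5.48 rad/s

5.48 rad/s


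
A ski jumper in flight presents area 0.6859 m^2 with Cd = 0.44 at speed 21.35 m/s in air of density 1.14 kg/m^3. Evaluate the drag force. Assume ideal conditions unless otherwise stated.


Fd = 0.5 * Cd * rho * A * v^2
Fd = 0.5 * 0.44 * 1.14 * 0.6859 * 21.35^2
v^2 = 455.8225
Fd = 0.5 * 0.44 * 1.14 * 0.6859 * 455.8225 = 78.4123 N

78.4123 N


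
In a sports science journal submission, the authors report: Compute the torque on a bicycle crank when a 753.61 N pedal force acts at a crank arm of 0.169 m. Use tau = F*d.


tau = F * d
tau = 753.61 * 0.169
tau = 127.3601 N*m

127.3601 N*m


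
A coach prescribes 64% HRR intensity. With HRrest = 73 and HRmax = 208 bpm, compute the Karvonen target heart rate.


Target = HRrest + pct*(HRmax - HRrest)
Heart rate reserve = HRmax - HRrest = 208 - 73 = 135 bpm
Fraction = 64% = 0.64
Target = 73 + 0.64 * 135
Target = 73 + 86.4 = 159.4 bpm

159.4 bpm


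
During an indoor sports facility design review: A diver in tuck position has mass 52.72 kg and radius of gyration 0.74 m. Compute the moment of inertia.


I = m * k^2
I = 52.72 * 0.74^2
I = 52.72 * 0.5476 = 28.8695 kg*m^2

28.8695 kg*m^2


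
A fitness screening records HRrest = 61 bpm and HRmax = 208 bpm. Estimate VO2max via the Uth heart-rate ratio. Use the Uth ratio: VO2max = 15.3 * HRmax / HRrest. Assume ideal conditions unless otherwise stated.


VO2max = 15.3 * HRmax / HRrest
VO2max = 15.3 * 208 / 61
VO2max = 3182.4 / 61 = 52.1705 mL/kg/min

52.1705 mL/kg/min


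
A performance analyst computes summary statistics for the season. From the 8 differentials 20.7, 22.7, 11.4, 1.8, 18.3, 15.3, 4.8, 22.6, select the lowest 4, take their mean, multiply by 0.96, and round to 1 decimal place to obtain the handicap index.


All differentials: 20.7, 22.7, 11.4, 1.8, 18.3, 15.3, 4.8, 22.6
Sorted: 1.8, 4.8, 11.4, 15.3, 18.3, 20.7, 22.6, 22.7
Best 4: 1.8, 4.8, 11.4, 15.3
Average of best = 33.3 / 4 = 8.325
Raw index = 8.325 * 0.96 = 7.992
Handicap index = round(7.992, 1) = 8.0

8.0


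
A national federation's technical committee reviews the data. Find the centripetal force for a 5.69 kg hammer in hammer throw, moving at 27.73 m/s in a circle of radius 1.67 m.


Fc = m * v^2 / r
v^2 = 27.73^2 = 768.9529
Fc = 5.69 * 768.9529 / 1.67
Fc = 4375.342 / 1.67 = 2619.9653 N

2619.9653 N


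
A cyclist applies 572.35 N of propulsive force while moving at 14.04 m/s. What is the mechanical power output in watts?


P = F * v
P = 572.35 * 14.04
P = 8035.794 W

8035.794 W


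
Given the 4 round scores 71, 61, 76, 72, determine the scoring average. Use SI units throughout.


Average = sum / n
Sum = 280
Average = 280 / 4 = 70

70


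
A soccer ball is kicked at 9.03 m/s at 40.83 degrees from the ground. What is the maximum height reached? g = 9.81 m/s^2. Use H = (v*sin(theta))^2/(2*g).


H = (v*sin(theta))^2 / (2*g)
vy = v*sin(theta) = 9.03 * sin(40.83 deg) = 5.904 m/s
H = vy^2 / (2*g) = 34.8568 / (2*9.81)
H = 34.8568 / 19.62 = 1.7766 m

1.7766 m


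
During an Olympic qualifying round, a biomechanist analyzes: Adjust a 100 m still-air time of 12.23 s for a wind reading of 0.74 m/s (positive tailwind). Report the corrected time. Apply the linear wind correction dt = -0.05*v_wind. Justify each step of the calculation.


dt = -0.05 * v_wind = -0.05 * 0.74 = -0.037 s
t_corrected = t_still + dt = 12.23 + (-0.037)
t_corrected = 12.193 s

12.193 s


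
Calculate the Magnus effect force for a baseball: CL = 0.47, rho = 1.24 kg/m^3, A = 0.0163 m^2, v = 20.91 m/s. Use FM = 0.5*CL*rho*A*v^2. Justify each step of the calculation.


FM = 0.5 * CL * rho * A * v^2
FM = 0.5 * 0.47 * 1.24 * 0.0163 * 20.91^2
v^2 = 437.2281
FM = 0.5 * 0.47 * 1.24 * 0.0163 * 437.2281 = 2.0768 N

2.0768 N


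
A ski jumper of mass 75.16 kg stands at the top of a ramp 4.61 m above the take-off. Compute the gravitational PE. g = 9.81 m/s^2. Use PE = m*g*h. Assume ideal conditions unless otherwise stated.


PE = m * g * h
PE = 75.16 * 9.81 * 4.61
PE = 737.3196 * 4.61 = 3399.0434 J

3399.0434 J


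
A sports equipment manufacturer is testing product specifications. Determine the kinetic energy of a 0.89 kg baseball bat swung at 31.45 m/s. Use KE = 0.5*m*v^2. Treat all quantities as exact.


KE = 0.5 * m * v^2
KE = 0.5 * 0.89 * 31.45^2
KE = 0.5 * 0.89 * 989.1025 = 440.1506 J

440.1506 J


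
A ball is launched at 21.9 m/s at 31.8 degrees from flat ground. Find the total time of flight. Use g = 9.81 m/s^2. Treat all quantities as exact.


T = 2*v*sin(theta)/g
sin(theta) = sin(31.8 deg) = 0.527
T = 2*21.9*0.527 / 9.81
T = 23.0807 / 9.81 = 2.3528 s

2.3528 s


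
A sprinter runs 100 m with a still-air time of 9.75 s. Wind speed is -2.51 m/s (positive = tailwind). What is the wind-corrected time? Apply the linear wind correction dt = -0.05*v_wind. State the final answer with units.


dt = -0.05 * v_wind = -0.05 * -2.51 = 0.1255 s
t_corrected = t_still + dt = 9.75 + (0.1255)
t_corrected = 9.8755 s

9.8755 s


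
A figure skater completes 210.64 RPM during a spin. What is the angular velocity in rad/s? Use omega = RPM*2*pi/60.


omega = RPM * 2 * pi / 60
omega = 210.64 * 2 * 3.14159 / 60
omega = 1323.4902 / 60 = 22.0582 rad/s

22.0582 rad/s


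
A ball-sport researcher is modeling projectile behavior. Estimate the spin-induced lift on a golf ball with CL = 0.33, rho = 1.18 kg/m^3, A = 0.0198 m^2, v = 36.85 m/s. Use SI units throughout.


FM = 0.5 * CL * rho * A * v^2
FM = 0.5 * 0.33 * 1.18 * 0.0198 * 36.85^2
v^2 = 1357.9225
FM = 0.5 * 0.33 * 1.18 * 0.0198 * 1357.9225 = 5.2349 N

5.2349 N


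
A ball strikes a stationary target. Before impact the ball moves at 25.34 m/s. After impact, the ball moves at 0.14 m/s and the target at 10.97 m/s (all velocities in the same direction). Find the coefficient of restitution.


e = (v2_after - v1_after) / (v1_before - v2_before)
Numerator = 10.97 - 0.14 = 10.83
Denominator = 25.34 - 0 = 25.34
e = 10.83 / 25.34 = 0.4274

0.4274


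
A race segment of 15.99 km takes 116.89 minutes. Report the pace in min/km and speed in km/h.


Pace = time / distance = 116.89 min / 15.99 km = 7.3102 min/km
Speed = distance / time_in_hours = 15.99 / 1.9482 hr
Speed = 8.2077 km/h

7.3102 min/km, 8.2077 km/h


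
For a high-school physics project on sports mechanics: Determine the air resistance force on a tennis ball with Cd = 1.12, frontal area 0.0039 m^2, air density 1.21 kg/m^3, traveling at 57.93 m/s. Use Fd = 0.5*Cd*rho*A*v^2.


Fd = 0.5 * Cd * rho * A * v^2
Fd = 0.5 * 1.12 * 1.21 * 0.0039 * 57.93^2
v^2 = 3355.8849
Fd = 0.5 * 1.12 * 1.21 * 0.0039 * 3355.8849 = 8.8684 N

8.8684 N


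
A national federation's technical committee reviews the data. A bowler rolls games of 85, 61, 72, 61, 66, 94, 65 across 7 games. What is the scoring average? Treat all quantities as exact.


Average = sum / n
Sum = 504
Average = 504 / 7 = 72

72


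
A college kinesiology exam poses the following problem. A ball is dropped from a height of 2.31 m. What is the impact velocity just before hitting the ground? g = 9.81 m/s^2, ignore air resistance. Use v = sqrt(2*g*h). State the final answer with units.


v = sqrt(2 * g * h)
v = sqrt(2 * 9.81 * 2.31)
v = sqrt(45.3222) = 6.7322 m/s

6.7322 m/s


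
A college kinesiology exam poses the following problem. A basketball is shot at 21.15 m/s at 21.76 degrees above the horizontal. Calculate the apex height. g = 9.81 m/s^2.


H = (v*sin(theta))^2 / (2*g)
vy = v*sin(theta) = 21.15 * sin(21.76 deg) = 7.8407 m/s
H = vy^2 / (2*g) = 61.4769 / (2*9.81)
H = 61.4769 / 19.62 = 3.1334 m

3.1334 m


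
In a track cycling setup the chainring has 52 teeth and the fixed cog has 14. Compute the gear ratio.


GR = front_teeth / rear_teeth
GR = 52 / 14
GR = 3.7143

3.7143


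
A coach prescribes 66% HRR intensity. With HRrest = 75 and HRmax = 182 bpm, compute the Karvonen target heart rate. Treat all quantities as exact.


Target = HRrest + pct*(HRmax - HRrest)
Heart rate reserve = HRmax - HRrest = 182 - 75 = 107 bpm
Fraction = 66% = 0.66
Target = 75 + 0.66 * 107
Target = 75 + 70.62 = 145.62 bpm

145.62 bpm


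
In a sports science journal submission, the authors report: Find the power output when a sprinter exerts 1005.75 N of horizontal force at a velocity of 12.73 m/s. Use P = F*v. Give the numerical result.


P = F * v
P = 1005.75 * 12.73
P = 12803.1975 W

12803.1975 W


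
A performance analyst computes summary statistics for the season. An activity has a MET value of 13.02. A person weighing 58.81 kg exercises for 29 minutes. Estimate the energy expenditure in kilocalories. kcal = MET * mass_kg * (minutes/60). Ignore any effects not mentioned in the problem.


kcal = MET * mass * time_hr
Convert time: 29 min = 0.4833 hr
kcal = 13.02 * 58.81 * 0.4833
kcal = 370.0913 kcal

370.0913 kcal


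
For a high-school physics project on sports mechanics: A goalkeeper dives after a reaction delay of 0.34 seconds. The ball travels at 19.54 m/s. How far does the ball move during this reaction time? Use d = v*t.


d = v * t
d = 19.54 * 0.34
d = 6.6436 m

6.6436 m


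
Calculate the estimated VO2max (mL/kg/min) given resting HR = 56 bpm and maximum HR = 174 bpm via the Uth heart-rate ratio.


VO2max = 15.3 * HRmax / HRrest
VO2max = 15.3 * 174 / 56
VO2max = 2662.2 / 56 = 47.5393 mL/kg/min

47.5393 mL/kg/min


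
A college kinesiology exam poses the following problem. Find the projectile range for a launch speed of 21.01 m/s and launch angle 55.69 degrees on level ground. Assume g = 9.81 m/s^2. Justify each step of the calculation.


R = v^2 * sin(2*theta) / g
Convert angle to radians: theta = 55.69 deg = 0.972 rad
sin(2*theta) = sin(1.9439) = 0.9312
R = 21.01^2 * 0.9312 / 9.81
R = 441.4201 * 0.9312 / 9.81 = 41.9004 m

41.9004 m


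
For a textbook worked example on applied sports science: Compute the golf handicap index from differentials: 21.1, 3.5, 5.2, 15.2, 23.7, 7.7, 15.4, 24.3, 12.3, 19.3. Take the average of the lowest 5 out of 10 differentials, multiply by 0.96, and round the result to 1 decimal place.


All differentials: 21.1, 3.5, 5.2, 15.2, 23.7, 7.7, 15.4, 24.3, 12.3, 19.3
Sorted: 3.5, 5.2, 7.7, 12.3, 15.2, 15.4, 19.3, 21.1, 23.7, 24.3
Best 5: 3.5, 5.2, 7.7, 12.3, 15.2
Average of best = 43.9 / 5 = 8.78
Raw index = 8.78 * 0.96 = 8.4288
Handicap index = round(8.4288, 1) = 8.4

8.4


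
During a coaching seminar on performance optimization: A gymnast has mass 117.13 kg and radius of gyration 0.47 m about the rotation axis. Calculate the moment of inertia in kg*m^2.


I = m * k^2
I = 117.13 * 0.47^2
I = 117.13 * 0.2209 = 25.874 kg*m^2

25.874 kg*m^2


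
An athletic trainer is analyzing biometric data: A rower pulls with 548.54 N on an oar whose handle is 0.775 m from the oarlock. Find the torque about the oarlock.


tau = F * d
tau = 548.54 * 0.775
tau = 425.1185 N*m

425.1185 N*m


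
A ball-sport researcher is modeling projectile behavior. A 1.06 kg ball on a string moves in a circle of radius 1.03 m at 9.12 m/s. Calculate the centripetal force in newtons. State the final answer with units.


Fc = m * v^2 / r
v^2 = 9.12^2 = 83.1744
Fc = 1.06 * 83.1744 / 1.03
Fc = 88.1649 / 1.03 = 85.597 N

85.597 N


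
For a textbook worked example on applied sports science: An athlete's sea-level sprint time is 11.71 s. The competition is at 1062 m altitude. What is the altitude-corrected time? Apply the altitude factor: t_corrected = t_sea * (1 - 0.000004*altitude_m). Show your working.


Correction factor = 1 - 0.000004 * 1062 = 0.995752
t_corrected = t_sea * factor = 11.71 * 0.995752
t_corrected = 11.6603 s

11.6603 s


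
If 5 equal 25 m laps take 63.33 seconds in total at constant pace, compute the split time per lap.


Split time = total_time / n_laps = 63.33 / 5
Split time = 12.666 s per lap

12.666 s


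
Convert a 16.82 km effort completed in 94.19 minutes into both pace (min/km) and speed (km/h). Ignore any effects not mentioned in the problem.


Pace = time / distance = 94.19 min / 16.82 km = 5.5999 min/km
Speed = distance / time_in_hours = 16.82 / 1.5698 hr
Speed = 10.7145 km/h

5.5999 min/km, 10.7145 km/h


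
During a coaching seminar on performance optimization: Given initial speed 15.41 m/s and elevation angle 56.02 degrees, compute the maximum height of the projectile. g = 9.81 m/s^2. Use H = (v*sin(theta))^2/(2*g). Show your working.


H = (v*sin(theta))^2 / (2*g)
vy = v*sin(theta) = 15.41 * sin(56.02 deg) = 12.7785 m/s
H = vy^2 / (2*g) = 163.2895 / (2*9.81)
H = 163.2895 / 19.62 = 8.3226 m

8.3226 m


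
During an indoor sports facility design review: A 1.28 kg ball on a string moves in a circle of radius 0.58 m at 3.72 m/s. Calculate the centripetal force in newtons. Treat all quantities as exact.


Fc = m * v^2 / r
v^2 = 3.72^2 = 13.8384
Fc = 1.28 * 13.8384 / 0.58
Fc = 17.7132 / 0.58 = 30.5399 N

30.5399 N


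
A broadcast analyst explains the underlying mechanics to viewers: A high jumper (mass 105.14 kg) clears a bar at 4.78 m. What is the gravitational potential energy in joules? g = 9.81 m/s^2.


PE = m * g * h
PE = 105.14 * 9.81 * 4.78
PE = 1031.4234 * 4.78 = 4930.2039 J

4930.2039 J


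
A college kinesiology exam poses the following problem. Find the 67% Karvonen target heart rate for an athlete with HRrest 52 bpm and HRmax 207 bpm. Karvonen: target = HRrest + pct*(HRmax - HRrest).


Target = HRrest + pct*(HRmax - HRrest)
Heart rate reserve = HRmax - HRrest = 207 - 52 = 155 bpm
Fraction = 67% = 0.67
Target = 52 + 0.67 * 155
Target = 52 + 103.85 = 155.85 bpm

155.85 bpm


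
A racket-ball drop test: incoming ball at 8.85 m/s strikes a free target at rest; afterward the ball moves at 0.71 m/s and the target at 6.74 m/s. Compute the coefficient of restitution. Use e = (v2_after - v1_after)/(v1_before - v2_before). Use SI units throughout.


e = (v2_after - v1_after) / (v1_before - v2_before)
Numerator = 6.74 - 0.71 = 6.03
Denominator = 8.85 - 0 = 8.85
e = 6.03 / 8.85 = 0.6814

0.6814


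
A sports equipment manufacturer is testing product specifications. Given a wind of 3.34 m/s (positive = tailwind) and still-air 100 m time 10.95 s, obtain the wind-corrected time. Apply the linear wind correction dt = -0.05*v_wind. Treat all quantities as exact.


dt = -0.05 * v_wind = -0.05 * 3.34 = -0.167 s
t_corrected = t_still + dt = 10.95 + (-0.167)
t_corrected = 10.783 s

10.783 s


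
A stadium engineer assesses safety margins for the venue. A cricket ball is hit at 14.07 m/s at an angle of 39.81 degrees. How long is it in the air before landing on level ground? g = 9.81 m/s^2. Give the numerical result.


T = 2*v*sin(theta)/g
sin(theta) = sin(39.81 deg) = 0.6402
T = 2*14.07*0.6402 / 9.81
T = 18.0165 / 9.81 = 1.8365 s

1.8365 s


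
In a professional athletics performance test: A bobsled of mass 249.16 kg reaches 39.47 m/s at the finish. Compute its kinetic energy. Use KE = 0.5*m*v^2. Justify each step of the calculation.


KE = 0.5 * m * v^2
KE = 0.5 * 249.16 * 39.47^2
KE = 0.5 * 249.16 * 1557.8809 = 194080.8025 J

194080.8025 J


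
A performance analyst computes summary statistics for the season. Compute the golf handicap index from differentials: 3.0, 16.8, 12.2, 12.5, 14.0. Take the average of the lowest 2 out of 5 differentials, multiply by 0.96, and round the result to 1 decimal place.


All differentials: 3.0, 16.8, 12.2, 12.5, 14.0
Sorted: 3.0, 12.2, 12.5, 14.0, 16.8
Best 2: 3.0, 12.2
Average of best = 15.2 / 2 = 7.6
Raw index = 7.6 * 0.96 = 7.296
Handicap index = round(7.296, 1) = 7.3

7.3


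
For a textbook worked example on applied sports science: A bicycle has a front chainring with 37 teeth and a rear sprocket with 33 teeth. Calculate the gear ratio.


GR = front_teeth / rear_teeth
GR = 37 / 33
GR = 1.1212

1.1212


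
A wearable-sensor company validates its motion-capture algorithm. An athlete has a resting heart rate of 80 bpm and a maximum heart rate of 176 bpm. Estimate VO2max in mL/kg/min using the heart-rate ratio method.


VO2max = 15.3 * HRmax / HRrest
VO2max = 15.3 * 176 / 80
VO2max = 2692.8 / 80 = 33.66 mL/kg/min

33.66 mL/kg/min


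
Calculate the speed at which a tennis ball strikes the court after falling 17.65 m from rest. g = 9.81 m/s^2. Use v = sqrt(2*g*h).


v = sqrt(2 * g * h)
v = sqrt(2 * 9.81 * 17.65)
v = sqrt(346.293) = 18.6089 m/s

18.6089 m/s


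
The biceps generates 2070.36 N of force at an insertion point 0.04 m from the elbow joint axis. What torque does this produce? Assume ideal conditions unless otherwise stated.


tau = F * d
tau = 2070.36 * 0.04
tau = 82.8144 N*m

82.8144 N*m


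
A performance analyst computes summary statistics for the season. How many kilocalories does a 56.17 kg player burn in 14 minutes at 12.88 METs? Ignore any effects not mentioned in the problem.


kcal = MET * mass * time_hr
Convert time: 14 min = 0.2333 hr
kcal = 12.88 * 56.17 * 0.2333
kcal = 168.8096 kcal

168.8096 kcal


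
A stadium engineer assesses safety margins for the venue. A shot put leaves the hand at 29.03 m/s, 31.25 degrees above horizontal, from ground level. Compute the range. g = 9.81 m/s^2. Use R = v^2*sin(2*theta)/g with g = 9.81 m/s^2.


R = v^2 * sin(2*theta) / g
Convert angle to radians: theta = 31.25 deg = 0.5454 rad
sin(2*theta) = sin(1.0908) = 0.887
R = 29.03^2 * 0.887 / 9.81
R = 842.7409 * 0.887 / 9.81 = 76.1998 m

76.1998 m


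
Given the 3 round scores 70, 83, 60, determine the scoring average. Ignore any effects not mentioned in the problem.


Average = sum / n
Sum = 213
Average = 213 / 3 = 71

71


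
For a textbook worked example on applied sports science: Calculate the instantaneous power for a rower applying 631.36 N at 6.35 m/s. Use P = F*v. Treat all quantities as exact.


P = F * v
P = 631.36 * 6.35
P = 4009.136 W

4009.136 W


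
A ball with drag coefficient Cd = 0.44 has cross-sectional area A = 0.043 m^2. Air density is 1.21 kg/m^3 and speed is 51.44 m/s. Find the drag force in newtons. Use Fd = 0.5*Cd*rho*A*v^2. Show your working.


Fd = 0.5 * Cd * rho * A * v^2
Fd = 0.5 * 0.44 * 1.21 * 0.043 * 51.44^2
v^2 = 2646.0736
Fd = 0.5 * 0.44 * 1.21 * 0.043 * 2646.0736 = 30.2885 N

30.2885 N


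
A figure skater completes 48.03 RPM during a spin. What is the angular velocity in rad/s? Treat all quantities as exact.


omega = RPM * 2 * pi / 60
omega = 48.03 * 2 * 3.14159 / 60
omega = 301.7814 / 60 = 5.0297 rad/s

5.0297 rad/s


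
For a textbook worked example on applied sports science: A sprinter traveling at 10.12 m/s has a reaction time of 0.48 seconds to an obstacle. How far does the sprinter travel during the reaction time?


d = v * t
d = 10.12 * 0.48
d = 4.8576 m

4.8576 m


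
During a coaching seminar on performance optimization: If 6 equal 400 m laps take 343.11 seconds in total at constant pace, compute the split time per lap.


Split time = total_time / n_laps = 343.11 / 6
Split time = 57.185 s per lap

57.185 s


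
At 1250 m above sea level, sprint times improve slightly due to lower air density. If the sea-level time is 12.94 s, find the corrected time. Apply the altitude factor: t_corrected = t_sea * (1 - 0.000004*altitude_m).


Correction factor = 1 - 0.000004 * 1250 = 0.995
t_corrected = t_sea * factor = 12.94 * 0.995
t_corrected = 12.8753 s

12.8753 s


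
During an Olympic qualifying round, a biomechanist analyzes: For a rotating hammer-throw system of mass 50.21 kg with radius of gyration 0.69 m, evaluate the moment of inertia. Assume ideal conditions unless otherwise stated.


I = m * k^2
I = 50.21 * 0.69^2
I = 50.21 * 0.4761 = 23.905 kg*m^2

23.905 kg*m^2


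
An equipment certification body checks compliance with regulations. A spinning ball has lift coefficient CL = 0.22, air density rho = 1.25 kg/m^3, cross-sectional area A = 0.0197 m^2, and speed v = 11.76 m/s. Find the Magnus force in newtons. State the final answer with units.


FM = 0.5 * CL * rho * A * v^2
FM = 0.5 * 0.22 * 1.25 * 0.0197 * 11.76^2
v^2 = 138.2976
FM = 0.5 * 0.22 * 1.25 * 0.0197 * 138.2976 = 0.3746 N

0.3746 N


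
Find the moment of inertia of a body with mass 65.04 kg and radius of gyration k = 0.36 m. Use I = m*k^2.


I = m * k^2
I = 65.04 * 0.36^2
I = 65.04 * 0.1296 = 8.4292 kg*m^2

8.4292 kg*m^2


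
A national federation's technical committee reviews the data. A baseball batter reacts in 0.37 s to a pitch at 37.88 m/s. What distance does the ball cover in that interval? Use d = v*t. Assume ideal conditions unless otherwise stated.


d = v * t
d = 37.88 * 0.37
d = 14.0156 m

14.0156 m


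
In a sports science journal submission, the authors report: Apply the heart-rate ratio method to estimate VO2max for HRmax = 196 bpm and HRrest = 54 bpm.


VO2max = 15.3 * HRmax / HRrest
VO2max = 15.3 * 196 / 54
VO2max = 2998.8 / 54 = 55.5333 mL/kg/min

55.5333 mL/kg/min


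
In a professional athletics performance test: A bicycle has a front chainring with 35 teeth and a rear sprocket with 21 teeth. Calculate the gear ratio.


GR = front_teeth / rear_teeth
GR = 35 / 21
GR = 1.6667

1.6667


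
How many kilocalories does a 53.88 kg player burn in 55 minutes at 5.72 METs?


kcal = MET * mass * time_hr
Convert time: 55 min = 0.9167 hr
kcal = 5.72 * 53.88 * 0.9167
kcal = 282.5108 kcal

282.5108 kcal


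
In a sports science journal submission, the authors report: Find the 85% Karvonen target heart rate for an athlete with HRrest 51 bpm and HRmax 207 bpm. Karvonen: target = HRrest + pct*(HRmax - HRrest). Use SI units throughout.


Target = HRrest + pct*(HRmax - HRrest)
Heart rate reserve = HRmax - HRrest = 207 - 51 = 156 bpm
Fraction = 85% = 0.85
Target = 51 + 0.85 * 156
Target = 51 + 132.6 = 183.6 bpm

183.6 bpm


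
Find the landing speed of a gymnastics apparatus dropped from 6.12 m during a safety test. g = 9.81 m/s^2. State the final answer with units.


v = sqrt(2 * g * h)
v = sqrt(2 * 9.81 * 6.12)
v = sqrt(120.0744) = 10.9578 m/s

10.9578 m/s


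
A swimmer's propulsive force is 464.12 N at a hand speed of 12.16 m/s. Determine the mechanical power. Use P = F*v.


P = F * v
P = 464.12 * 12.16
P = 5643.6992 W

5643.6992 W


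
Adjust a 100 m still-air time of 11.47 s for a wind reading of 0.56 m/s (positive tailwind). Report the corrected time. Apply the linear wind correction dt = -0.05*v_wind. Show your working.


dt = -0.05 * v_wind = -0.05 * 0.56 = -0.028 s
t_corrected = t_still + dt = 11.47 + (-0.028)
t_corrected = 11.442 s

11.442 s


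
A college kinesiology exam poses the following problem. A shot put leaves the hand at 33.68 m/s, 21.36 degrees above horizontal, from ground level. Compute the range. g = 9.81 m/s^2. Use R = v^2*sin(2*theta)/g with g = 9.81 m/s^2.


R = v^2 * sin(2*theta) / g
Convert angle to radians: theta = 21.36 deg = 0.3728 rad
sin(2*theta) = sin(0.7456) = 0.6784
R = 33.68^2 * 0.6784 / 9.81
R = 1134.3424 * 0.6784 / 9.81 = 78.4461 m

78.4461 m


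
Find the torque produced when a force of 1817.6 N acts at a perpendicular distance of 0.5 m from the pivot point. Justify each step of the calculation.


tau = F * d
tau = 1817.6 * 0.5
tau = 908.8 N*m

908.8 N*m


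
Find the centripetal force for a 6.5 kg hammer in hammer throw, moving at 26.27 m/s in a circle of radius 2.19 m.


Fc = m * v^2 / r
v^2 = 26.27^2 = 690.1129
Fc = 6.5 * 690.1129 / 2.19
Fc = 4485.7338 / 2.19 = 2048.2803 N

2048.2803 N


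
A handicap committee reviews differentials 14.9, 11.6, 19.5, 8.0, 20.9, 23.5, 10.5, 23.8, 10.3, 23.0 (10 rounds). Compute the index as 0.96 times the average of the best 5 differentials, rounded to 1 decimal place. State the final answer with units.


All differentials: 14.9, 11.6, 19.5, 8.0, 20.9, 23.5, 10.5, 23.8, 10.3, 23.0
Sorted: 8.0, 10.3, 10.5, 11.6, 14.9, 19.5, 20.9, 23.0, 23.5, 23.8
Best 5: 8.0, 10.3, 10.5, 11.6, 14.9
Average of best = 55.3 / 5 = 11.06
Raw index = 11.06 * 0.96 = 10.6176
Handicap index = round(10.6176, 1) = 10.6

10.6


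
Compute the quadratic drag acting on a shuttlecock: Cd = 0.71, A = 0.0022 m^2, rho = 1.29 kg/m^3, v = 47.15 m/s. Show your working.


Fd = 0.5 * Cd * rho * A * v^2
Fd = 0.5 * 0.71 * 1.29 * 0.0022 * 47.15^2
v^2 = 2223.1225
Fd = 0.5 * 0.71 * 1.29 * 0.0022 * 2223.1225 = 2.2398 N

2.2398 N


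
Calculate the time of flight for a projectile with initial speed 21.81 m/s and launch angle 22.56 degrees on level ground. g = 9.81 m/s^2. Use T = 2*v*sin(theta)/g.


T = 2*v*sin(theta)/g
sin(theta) = sin(22.56 deg) = 0.3837
T = 2*21.81*0.3837 / 9.81
T = 16.7348 / 9.81 = 1.7059 s

1.7059 s


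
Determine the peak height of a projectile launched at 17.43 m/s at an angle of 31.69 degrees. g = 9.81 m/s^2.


H = (v*sin(theta))^2 / (2*g)
vy = v*sin(theta) = 17.43 * sin(31.69 deg) = 9.1564 m/s
H = vy^2 / (2*g) = 83.8393 / (2*9.81)
H = 83.8393 / 19.62 = 4.2732 m

4.2732 m


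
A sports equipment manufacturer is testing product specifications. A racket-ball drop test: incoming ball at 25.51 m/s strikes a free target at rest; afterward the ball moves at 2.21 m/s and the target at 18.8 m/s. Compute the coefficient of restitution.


e = (v2_after - v1_after) / (v1_before - v2_before)
Numerator = 18.8 - 2.21 = 16.59
Denominator = 25.51 - 0 = 25.51
e = 16.59 / 25.51 = 0.6503

0.6503


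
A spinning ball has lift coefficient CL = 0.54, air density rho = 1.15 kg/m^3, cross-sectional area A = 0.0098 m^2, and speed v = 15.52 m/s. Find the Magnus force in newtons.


FM = 0.5 * CL * rho * A * v^2
FM = 0.5 * 0.54 * 1.15 * 0.0098 * 15.52^2
v^2 = 240.8704
FM = 0.5 * 0.54 * 1.15 * 0.0098 * 240.8704 = 0.7329 N

0.7329 N


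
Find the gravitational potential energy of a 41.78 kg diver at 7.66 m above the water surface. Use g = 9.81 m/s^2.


PE = m * g * h
PE = 41.78 * 9.81 * 7.66
PE = 409.8618 * 7.66 = 3139.5414 J

3139.5414 J


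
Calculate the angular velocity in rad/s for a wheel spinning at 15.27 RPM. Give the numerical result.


omega = RPM * 2 * pi / 60
omega = 15.27 * 2 * 3.14159 / 60
omega = 95.9442 / 60 = 1.5991 rad/s

1.5991 rad/s


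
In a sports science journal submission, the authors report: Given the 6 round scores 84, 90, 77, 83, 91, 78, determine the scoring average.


Average = sum / n
Sum = 503
Average = 503 / 6 = 83.8333

83.8333


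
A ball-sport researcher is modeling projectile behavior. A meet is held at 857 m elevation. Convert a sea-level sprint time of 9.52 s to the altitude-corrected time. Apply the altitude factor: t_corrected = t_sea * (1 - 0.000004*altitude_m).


Correction factor = 1 - 0.000004 * 857 = 0.996572
t_corrected = t_sea * factor = 9.52 * 0.996572
t_corrected = 9.4874 s

9.4874 s


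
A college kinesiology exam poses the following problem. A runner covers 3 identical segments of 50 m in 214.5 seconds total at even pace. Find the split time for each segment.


Split time = total_time / n_laps = 214.5 / 3
Split time = 71.5 s per lap

71.5 s


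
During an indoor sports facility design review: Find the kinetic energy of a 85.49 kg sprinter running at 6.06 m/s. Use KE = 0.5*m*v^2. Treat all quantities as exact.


KE = 0.5 * m * v^2
KE = 0.5 * 85.49 * 6.06^2
KE = 0.5 * 85.49 * 36.7236 = 1569.7503 J

1569.7503 J


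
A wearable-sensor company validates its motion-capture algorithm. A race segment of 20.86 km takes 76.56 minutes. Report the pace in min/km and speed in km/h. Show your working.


Pace = time / distance = 76.56 min / 20.86 km = 3.6702 min/km
Speed = distance / time_in_hours = 20.86 / 1.276 hr
Speed = 16.348 km/h

3.6702 min/km, 16.348 km/h


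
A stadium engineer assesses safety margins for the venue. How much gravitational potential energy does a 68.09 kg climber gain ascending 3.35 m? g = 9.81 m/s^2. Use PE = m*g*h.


PE = m * g * h
PE = 68.09 * 9.81 * 3.35
PE = 667.9629 * 3.35 = 2237.6757 J

2237.6757 J


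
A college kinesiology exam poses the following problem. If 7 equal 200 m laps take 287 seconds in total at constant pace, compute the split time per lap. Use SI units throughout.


Split time = total_time / n_laps = 287 / 7
Split time = 41 s per lap

41 s


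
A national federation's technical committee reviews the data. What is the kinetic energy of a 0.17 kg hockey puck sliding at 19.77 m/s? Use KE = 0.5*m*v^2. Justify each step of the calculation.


KE = 0.5 * m * v^2
KE = 0.5 * 0.17 * 19.77^2
KE = 0.5 * 0.17 * 390.8529 = 33.2225 J

33.2225 J


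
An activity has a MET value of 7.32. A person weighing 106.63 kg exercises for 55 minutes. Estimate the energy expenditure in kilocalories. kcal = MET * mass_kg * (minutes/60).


kcal = MET * mass * time_hr
Convert time: 55 min = 0.9167 hr
kcal = 7.32 * 106.63 * 0.9167
kcal = 715.4873 kcal

715.4873 kcal


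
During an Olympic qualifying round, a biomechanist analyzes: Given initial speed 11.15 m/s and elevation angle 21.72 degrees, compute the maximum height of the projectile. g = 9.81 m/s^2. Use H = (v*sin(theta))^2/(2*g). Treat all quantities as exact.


H = (v*sin(theta))^2 / (2*g)
vy = v*sin(theta) = 11.15 * sin(21.72 deg) = 4.1263 m/s
H = vy^2 / (2*g) = 17.0263 / (2*9.81)
H = 17.0263 / 19.62 = 0.8678 m

0.8678 m


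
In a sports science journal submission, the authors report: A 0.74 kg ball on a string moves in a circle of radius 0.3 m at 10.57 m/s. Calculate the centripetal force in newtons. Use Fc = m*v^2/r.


Fc = m * v^2 / r
v^2 = 10.57^2 = 111.7249
Fc = 0.74 * 111.7249 / 0.3
Fc = 82.6764 / 0.3 = 275.5881 N

275.5881 N


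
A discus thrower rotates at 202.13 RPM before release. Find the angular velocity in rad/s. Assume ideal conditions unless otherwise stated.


omega = RPM * 2 * pi / 60
omega = 202.13 * 2 * 3.14159 / 60
omega = 1270.0202 / 60 = 21.167 rad/s

21.167 rad/s


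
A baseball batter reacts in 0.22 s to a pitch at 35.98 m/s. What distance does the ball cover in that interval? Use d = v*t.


d = v * t
d = 35.98 * 0.22
d = 7.9156 m

7.9156 m


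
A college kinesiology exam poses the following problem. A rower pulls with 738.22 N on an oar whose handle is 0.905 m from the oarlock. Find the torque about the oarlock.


tau = F * d
tau = 738.22 * 0.905
tau = 668.0891 N*m

668.0891 N*m


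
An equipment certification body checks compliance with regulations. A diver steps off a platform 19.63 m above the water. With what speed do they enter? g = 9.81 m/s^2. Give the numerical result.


v = sqrt(2 * g * h)
v = sqrt(2 * 9.81 * 19.63)
v = sqrt(385.1406) = 19.625 m/s

19.625 m/s


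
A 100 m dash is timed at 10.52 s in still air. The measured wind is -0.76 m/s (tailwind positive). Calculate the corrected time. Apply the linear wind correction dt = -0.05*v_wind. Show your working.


dt = -0.05 * v_wind = -0.05 * -0.76 = 0.038 s
t_corrected = t_still + dt = 10.52 + (0.038)
t_corrected = 10.558 s

10.558 s


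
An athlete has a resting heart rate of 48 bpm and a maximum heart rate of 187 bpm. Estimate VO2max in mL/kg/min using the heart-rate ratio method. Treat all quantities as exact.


VO2max = 15.3 * HRmax / HRrest
VO2max = 15.3 * 187 / 48
VO2max = 2861.1 / 48 = 59.6062 mL/kg/min

59.6062 mL/kg/min


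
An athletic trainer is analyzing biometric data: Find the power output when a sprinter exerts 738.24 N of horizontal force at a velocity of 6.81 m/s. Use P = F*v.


P = F * v
P = 738.24 * 6.81
P = 5027.4144 W

5027.4144 W


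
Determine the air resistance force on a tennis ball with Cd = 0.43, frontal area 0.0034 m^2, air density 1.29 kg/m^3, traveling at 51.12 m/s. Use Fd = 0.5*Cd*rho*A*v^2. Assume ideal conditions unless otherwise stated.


Fd = 0.5 * Cd * rho * A * v^2
Fd = 0.5 * 0.43 * 1.29 * 0.0034 * 51.12^2
v^2 = 2613.2544
Fd = 0.5 * 0.43 * 1.29 * 0.0034 * 2613.2544 = 2.4643 N

2.4643 N


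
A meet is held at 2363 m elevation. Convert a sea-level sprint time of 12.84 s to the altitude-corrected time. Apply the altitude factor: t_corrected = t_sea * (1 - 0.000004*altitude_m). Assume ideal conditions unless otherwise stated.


Correction factor = 1 - 0.000004 * 2363 = 0.990548
t_corrected = t_sea * factor = 12.84 * 0.990548
t_corrected = 12.7186 s

12.7186 s


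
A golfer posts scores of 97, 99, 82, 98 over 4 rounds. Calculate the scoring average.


Average = sum / n
Sum = 376
Average = 376 / 4 = 94

94


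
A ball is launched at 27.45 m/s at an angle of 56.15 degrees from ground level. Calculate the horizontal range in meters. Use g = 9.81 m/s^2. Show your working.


R = v^2 * sin(2*theta) / g
Convert angle to radians: theta = 56.15 deg = 0.98 rad
sin(2*theta) = sin(1.96) = 0.9252
R = 27.45^2 * 0.9252 / 9.81
R = 753.5025 * 0.9252 / 9.81 = 71.065 m

71.065 m


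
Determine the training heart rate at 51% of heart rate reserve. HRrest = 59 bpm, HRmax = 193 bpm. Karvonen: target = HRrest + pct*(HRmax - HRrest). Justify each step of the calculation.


Target = HRrest + pct*(HRmax - HRrest)
Heart rate reserve = HRmax - HRrest = 193 - 59 = 134 bpm
Fraction = 51% = 0.51
Target = 59 + 0.51 * 134
Target = 59 + 68.34 = 127.34 bpm

127.34 bpm


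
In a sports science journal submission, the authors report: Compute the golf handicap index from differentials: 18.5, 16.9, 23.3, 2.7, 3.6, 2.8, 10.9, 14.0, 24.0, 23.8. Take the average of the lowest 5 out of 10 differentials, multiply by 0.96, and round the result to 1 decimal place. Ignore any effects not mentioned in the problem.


All differentials: 18.5, 16.9, 23.3, 2.7, 3.6, 2.8, 10.9, 14.0, 24.0, 23.8
Sorted: 2.7, 2.8, 3.6, 10.9, 14.0, 16.9, 18.5, 23.3, 23.8, 24.0
Best 5: 2.7, 2.8, 3.6, 10.9, 14.0
Average of best = 34 / 5 = 6.8
Raw index = 6.8 * 0.96 = 6.528
Handicap index = round(6.528, 1) = 6.5

6.5


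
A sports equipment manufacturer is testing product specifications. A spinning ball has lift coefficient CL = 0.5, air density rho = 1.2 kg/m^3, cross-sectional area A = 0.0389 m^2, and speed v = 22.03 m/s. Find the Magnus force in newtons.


FM = 0.5 * CL * rho * A * v^2
FM = 0.5 * 0.5 * 1.2 * 0.0389 * 22.03^2
v^2 = 485.3209
FM = 0.5 * 0.5 * 1.2 * 0.0389 * 485.3209 = 5.6637 N

5.6637 N


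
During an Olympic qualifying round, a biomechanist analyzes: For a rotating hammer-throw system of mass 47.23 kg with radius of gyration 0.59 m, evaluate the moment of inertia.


I = m * k^2
I = 47.23 * 0.59^2
I = 47.23 * 0.3481 = 16.4408 kg*m^2

16.4408 kg*m^2


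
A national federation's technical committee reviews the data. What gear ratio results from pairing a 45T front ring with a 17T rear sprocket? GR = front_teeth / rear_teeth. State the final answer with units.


GR = front_teeth / rear_teeth
GR = 45 / 17
GR = 2.6471

2.6471


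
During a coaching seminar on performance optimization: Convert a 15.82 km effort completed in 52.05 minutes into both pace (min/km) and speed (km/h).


Pace = time / distance = 52.05 min / 15.82 km = 3.2901 min/km
Speed = distance / time_in_hours = 15.82 / 0.8675 hr
Speed = 18.2363 km/h

3.2901 min/km, 18.2363 km/h


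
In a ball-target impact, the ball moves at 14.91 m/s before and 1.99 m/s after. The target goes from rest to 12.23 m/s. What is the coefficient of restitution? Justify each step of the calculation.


e = (v2_after - v1_after) / (v1_before - v2_before)
Numerator = 12.23 - 1.99 = 10.24
Denominator = 14.91 - 0 = 14.91
e = 10.24 / 14.91 = 0.6868

0.6868


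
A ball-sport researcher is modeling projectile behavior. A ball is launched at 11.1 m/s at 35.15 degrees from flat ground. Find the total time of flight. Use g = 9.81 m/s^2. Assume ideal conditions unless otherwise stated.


T = 2*v*sin(theta)/g
sin(theta) = sin(35.15 deg) = 0.5757
T = 2*11.1*0.5757 / 9.81
T = 12.781 / 9.81 = 1.3029 s

1.3029 s


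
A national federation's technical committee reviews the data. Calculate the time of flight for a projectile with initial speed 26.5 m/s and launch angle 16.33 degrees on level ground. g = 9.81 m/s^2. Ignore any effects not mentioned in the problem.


T = 2*v*sin(theta)/g
sin(theta) = sin(16.33 deg) = 0.2812
T = 2*26.5*0.2812 / 9.81
T = 14.902 / 9.81 = 1.5191 s

1.5191 s


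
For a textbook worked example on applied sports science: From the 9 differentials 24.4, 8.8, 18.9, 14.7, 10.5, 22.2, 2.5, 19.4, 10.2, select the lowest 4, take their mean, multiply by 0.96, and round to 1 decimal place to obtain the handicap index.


All differentials: 24.4, 8.8, 18.9, 14.7, 10.5, 22.2, 2.5, 19.4, 10.2
Sorted: 2.5, 8.8, 10.2, 10.5, 14.7, 18.9, 19.4, 22.2, 24.4
Best 4: 2.5, 8.8, 10.2, 10.5
Average of best = 32 / 4 = 8
Raw index = 8 * 0.96 = 7.68
Handicap index = round(7.68, 1) = 7.7

7.7


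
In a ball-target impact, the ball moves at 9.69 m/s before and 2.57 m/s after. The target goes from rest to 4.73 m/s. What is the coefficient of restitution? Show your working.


e = (v2_after - v1_after) / (v1_before - v2_before)
Numerator = 4.73 - 2.57 = 2.16
Denominator = 9.69 - 0 = 9.69
e = 2.16 / 9.69 = 0.2229

0.2229


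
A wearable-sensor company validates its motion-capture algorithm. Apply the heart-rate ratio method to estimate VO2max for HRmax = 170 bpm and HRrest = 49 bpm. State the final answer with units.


VO2max = 15.3 * HRmax / HRrest
VO2max = 15.3 * 170 / 49
VO2max = 2601 / 49 = 53.0816 mL/kg/min

53.0816 mL/kg/min


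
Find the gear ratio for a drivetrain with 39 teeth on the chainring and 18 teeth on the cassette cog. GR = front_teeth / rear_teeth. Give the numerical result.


GR = front_teeth / rear_teeth
GR = 39 / 18
GR = 2.1667

2.1667


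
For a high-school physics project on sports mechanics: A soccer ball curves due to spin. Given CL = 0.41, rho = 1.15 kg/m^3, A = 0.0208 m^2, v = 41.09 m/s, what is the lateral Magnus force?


FM = 0.5 * CL * rho * A * v^2
FM = 0.5 * 0.41 * 1.15 * 0.0208 * 41.09^2
v^2 = 1688.3881
FM = 0.5 * 0.41 * 1.15 * 0.0208 * 1688.3881 = 8.2792 N

8.2792 N


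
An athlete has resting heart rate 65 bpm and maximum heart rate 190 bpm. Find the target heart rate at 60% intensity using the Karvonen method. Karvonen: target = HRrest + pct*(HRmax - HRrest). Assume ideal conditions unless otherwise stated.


Target = HRrest + pct*(HRmax - HRrest)
Heart rate reserve = HRmax - HRrest = 190 - 65 = 125 bpm
Fraction = 60% = 0.6
Target = 65 + 0.6 * 125
Target = 65 + 75 = 140 bpm

140 bpm


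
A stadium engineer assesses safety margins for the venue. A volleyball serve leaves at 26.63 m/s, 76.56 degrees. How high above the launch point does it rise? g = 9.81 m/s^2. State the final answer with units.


H = (v*sin(theta))^2 / (2*g)
vy = v*sin(theta) = 26.63 * sin(76.56 deg) = 25.9007 m/s
H = vy^2 / (2*g) = 670.8466 / (2*9.81)
H = 670.8466 / 19.62 = 34.192 m

34.192 m
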